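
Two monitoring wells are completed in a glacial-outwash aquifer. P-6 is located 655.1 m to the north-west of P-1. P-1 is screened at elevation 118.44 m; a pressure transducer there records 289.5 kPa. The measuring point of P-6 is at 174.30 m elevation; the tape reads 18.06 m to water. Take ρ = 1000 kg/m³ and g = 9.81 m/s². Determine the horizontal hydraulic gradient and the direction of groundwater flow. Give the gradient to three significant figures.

Pressure head at P-1: ψ = P/(ρg) = 289.5×1000 / (1000 × 9.81) = 29.51 m.
Total head at P-1: h = z + ψ = 118.44 + 29.51 = 147.95 m.
Total head at P-6: h = 174.30 − 18.06 = 156.24 m.
Head difference: h(P-1) − h(P-6) = 147.95 − 156.24 = -8.29 m.
Hydraulic gradient: i = |Δh| / L = 8.29 / 655.1 = 0.0127.
Flow is from higher to lower head: from P-6 toward P-1, i.e. toward the south-east.

i ≈ 0.0127; groundwater flows toward the south-east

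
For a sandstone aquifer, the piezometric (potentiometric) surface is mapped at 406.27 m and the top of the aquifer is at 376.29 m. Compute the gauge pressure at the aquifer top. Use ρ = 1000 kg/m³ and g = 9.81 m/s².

Pressure head at the aquifer top: ψ = h − z = 406.27 − 376.29 = 29.98 m.
P = ρgψ = 1000 × 9.81 × 29.98 = 294104 Pa ≈ 294 kPa.

P ≈ 294 kPa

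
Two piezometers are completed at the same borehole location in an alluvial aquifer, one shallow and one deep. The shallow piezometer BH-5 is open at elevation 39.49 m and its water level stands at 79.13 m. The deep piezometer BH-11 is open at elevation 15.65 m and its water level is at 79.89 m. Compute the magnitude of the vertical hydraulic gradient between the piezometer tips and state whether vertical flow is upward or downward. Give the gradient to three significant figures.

|i_v| ≈ 0.0319; vertical flow is upward

Total head at BH-5: h = 79.13 m (water level in the standpipe).
Total head at BH-11: h = 79.89 m.
Δh = h(BH-5) − h(BH-11) = 79.13 − 79.89 = -0.76 m.
Vertical separation Δz = 39.49 − 15.65 = 23.84 m.
|i_v| = |Δh| / Δz = 0.76 / 23.84 = 0.0319.
Head is higher in the deep piezometer, so vertical flow is upward (discharge condition).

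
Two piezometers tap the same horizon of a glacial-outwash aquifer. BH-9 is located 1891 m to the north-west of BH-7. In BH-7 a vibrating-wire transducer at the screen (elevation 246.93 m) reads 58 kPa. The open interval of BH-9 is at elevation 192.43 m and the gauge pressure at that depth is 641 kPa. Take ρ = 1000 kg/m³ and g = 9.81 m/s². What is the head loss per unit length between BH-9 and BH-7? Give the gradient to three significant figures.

i ≈ 0.00261 m/m

Pressure head at BH-7: ψ = P/(ρg) = 58×1000 / (1000 × 9.81) = 5.91 m.
Total head at BH-7: h = z + ψ = 246.93 + 5.91 = 252.84 m.
Pressure head at BH-9: ψ = P/(ρg) = 641×1000 / (1000 × 9.81) = 65.34 m.
Total head at BH-9: h = z + ψ = 192.43 + 65.34 = 257.77 m.
Head difference: h(BH-7) − h(BH-9) = 252.84 − 257.77 = -4.93 m.
Hydraulic gradient: i = |Δh| / L = 4.93 / 1891 = 0.00261.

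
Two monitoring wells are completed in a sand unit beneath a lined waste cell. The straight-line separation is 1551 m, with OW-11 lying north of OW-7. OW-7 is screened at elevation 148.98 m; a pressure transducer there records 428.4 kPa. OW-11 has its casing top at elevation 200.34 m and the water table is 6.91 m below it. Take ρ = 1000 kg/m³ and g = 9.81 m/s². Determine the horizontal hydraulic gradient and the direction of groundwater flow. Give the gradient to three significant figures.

Pressure head at OW-7: ψ = P/(ρg) = 428.4×1000 / (1000 × 9.81) = 43.67 m.
Total head at OW-7: h = z + ψ = 148.98 + 43.67 = 192.65 m.
Total head at OW-11: h = 200.34 − 6.91 = 193.43 m.
Head difference: h(OW-7) − h(OW-11) = 192.65 − 193.43 = -0.78 m.
Hydraulic gradient: i = |Δh| / L = 0.78 / 1551 = 0.000503.
Flow is from higher to lower head: from OW-11 toward OW-7, i.e. toward the south.

i ≈ 0.000503; groundwater flows toward the south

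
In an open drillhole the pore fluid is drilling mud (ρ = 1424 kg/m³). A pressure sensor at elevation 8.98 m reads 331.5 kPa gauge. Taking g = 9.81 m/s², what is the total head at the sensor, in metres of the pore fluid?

ψ = P/(ρg) = 331.5×1000 / (1424 × 9.81) = 23.73 m.
h = z + ψ = 8.98 + 23.73 = 32.71 m.

h ≈ 32.71 m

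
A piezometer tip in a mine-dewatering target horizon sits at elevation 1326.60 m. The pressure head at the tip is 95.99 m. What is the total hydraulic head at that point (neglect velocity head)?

h = z + ψ = 1326.60 + 95.99 = 1422.59 m.

h ≈ 1422.59 m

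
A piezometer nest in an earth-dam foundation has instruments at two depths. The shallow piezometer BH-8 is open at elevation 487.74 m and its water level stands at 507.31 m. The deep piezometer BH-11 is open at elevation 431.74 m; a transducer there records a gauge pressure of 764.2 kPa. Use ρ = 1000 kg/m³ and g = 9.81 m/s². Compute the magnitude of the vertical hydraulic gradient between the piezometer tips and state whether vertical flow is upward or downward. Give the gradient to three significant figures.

Total head at BH-8: h = 507.31 m (water level in the standpipe).
Pressure head at BH-11: ψ = P/(ρg) = 764.2×1000 / (1000 × 9.81) = 77.90 m.
Total head at BH-11: h = z + ψ = 431.74 + 77.90 = 509.64 m.
Δh = h(BH-8) − h(BH-11) = 507.31 − 509.64 = -2.33 m.
Vertical separation Δz = 487.74 − 431.74 = 56.00 m.
|i_v| = |Δh| / Δz = 2.33 / 56.00 = 0.0416.
Head is higher in the deep piezometer, so vertical flow is upward (discharge condition).

|i_v| ≈ 0.0416; vertical flow is upward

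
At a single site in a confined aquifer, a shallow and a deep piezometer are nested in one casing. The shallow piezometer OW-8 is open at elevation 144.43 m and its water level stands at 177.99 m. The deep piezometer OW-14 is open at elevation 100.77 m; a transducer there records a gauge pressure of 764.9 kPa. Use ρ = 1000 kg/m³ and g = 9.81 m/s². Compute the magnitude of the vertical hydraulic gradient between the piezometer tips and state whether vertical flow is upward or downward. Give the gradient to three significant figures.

Total head at OW-8: h = 177.99 m (water level in the standpipe).
Pressure head at OW-14: ψ = P/(ρg) = 764.9×1000 / (1000 × 9.81) = 77.97 m.
Total head at OW-14: h = z + ψ = 100.77 + 77.97 = 178.74 m.
Δh = h(OW-8) − h(OW-14) = 177.99 − 178.74 = -0.75 m.
Vertical separation Δz = 144.43 − 100.77 = 43.66 m.
|i_v| = |Δh| / Δz = 0.75 / 43.66 = 0.0172.
Head is higher in the deep piezometer, so vertical flow is upward (discharge condition).

|i_v| ≈ 0.0172; vertical flow is upward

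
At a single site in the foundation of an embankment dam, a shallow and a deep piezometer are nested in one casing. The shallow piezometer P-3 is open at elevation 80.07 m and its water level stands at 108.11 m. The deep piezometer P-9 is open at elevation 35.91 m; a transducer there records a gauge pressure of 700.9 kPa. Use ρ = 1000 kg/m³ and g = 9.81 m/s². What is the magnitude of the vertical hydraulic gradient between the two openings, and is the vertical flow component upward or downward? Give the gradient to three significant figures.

Total head at P-3: h = 108.11 m (water level in the standpipe).
Pressure head at P-9: ψ = P/(ρg) = 700.9×1000 / (1000 × 9.81) = 71.45 m.
Total head at P-9: h = z + ψ = 35.91 + 71.45 = 107.36 m.
Δh = h(P-3) − h(P-9) = 108.11 − 107.36 = 0.75 m.
Vertical separation Δz = 80.07 − 35.91 = 44.16 m.
|i_v| = |Δh| / Δz = 0.75 / 44.16 = 0.0170.
Head is higher in the shallow piezometer, so vertical flow is downward (recharge condition).

|i_v| ≈ 0.0170; vertical flow is downward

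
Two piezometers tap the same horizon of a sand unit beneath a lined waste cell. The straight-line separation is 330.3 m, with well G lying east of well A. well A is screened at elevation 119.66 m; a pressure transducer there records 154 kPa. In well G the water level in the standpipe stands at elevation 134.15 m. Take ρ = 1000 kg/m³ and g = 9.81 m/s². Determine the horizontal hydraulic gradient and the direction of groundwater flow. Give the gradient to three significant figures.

Pressure head at well A: ψ = P/(ρg) = 154×1000 / (1000 × 9.81) = 15.70 m.
Total head at well A: h = z + ψ = 119.66 + 15.70 = 135.36 m.
Total head at well G: h = 134.15 m (water level in the piezometer is the total head).
Head difference: h(well A) − h(well G) = 135.36 − 134.15 = 1.21 m.
Hydraulic gradient: i = |Δh| / L = 1.21 / 330.3 = 0.00366.
Flow is from higher to lower head: from well A toward well G, i.e. toward the east.

i ≈ 0.00366; groundwater flows toward the east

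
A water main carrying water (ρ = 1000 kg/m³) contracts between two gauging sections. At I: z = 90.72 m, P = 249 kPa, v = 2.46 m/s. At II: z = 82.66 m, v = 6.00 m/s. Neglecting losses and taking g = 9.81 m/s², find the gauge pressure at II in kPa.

P₂ ≈ 313 kPa

Pressure head at I: ψ₁ = P₁/(ρg) = 249×1000 / (1000 × 9.81) = 25.38 m.
Velocity heads: v₁²/2g = 2.46²/19.62 = 0.308 m; v₂²/2g = 6.00²/19.62 = 1.835 m.
Total head H = z₁ + ψ₁ + v₁²/2g = 90.72 + 25.38 + 0.308 = 116.41 m.
ψ₂ = H − z₂ − v₂²/2g = 116.41 − 82.66 − 1.835 = 31.91 m.
P₂ = ρgψ₂ = 1000 × 9.81 × 31.91 ≈ 313 kPa.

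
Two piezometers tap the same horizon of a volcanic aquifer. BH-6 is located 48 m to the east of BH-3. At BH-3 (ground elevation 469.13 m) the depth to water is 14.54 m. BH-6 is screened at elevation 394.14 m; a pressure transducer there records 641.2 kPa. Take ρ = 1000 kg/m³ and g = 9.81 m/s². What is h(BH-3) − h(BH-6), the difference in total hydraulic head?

Total head at BH-3: h = 469.13 − 14.54 = 454.59 m.
Pressure head at BH-6: ψ = P/(ρg) = 641.2×1000 / (1000 × 9.81) = 65.36 m.
Total head at BH-6: h = z + ψ = 394.14 + 65.36 = 459.50 m.
Head difference: h(BH-3) − h(BH-6) = 454.59 − 459.50 = -4.91 m.

Δh ≈ -4.91 m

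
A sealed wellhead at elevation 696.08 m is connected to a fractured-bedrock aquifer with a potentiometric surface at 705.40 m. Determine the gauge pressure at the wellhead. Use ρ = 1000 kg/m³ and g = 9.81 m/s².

P ≈ 91.4 kPa

Head above the cap: Δh = 705.40 − 696.08 = 9.32 m.
P = ρgΔh = 1000 × 9.81 × 9.32 = 91429 Pa ≈ 91.4 kPa.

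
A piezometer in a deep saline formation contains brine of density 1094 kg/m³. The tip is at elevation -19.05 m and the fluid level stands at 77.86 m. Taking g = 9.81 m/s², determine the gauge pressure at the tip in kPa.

Pressure head ψ = h − z = 77.86 − (-19.05) = 96.91 m.
P = ρgψ = 1094 × 9.81 × 96.91 = 1040052 Pa ≈ 1040 kPa.

P ≈ 1040 kPa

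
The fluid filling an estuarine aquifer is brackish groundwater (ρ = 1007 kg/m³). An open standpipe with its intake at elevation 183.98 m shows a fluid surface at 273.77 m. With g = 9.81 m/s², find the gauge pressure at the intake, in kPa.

P ≈ 887 kPa

Pressure head ψ = h − z = 273.77 − 183.98 = 89.79 m.
P = ρgψ = 1007 × 9.81 × 89.79 = 887006 Pa ≈ 887 kPa.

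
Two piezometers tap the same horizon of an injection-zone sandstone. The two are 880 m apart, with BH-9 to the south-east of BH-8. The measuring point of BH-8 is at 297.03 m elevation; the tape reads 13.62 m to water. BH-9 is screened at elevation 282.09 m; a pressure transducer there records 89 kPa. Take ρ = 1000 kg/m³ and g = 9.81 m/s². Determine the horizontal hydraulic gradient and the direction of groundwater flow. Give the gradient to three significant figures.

Total head at BH-8: h = 297.03 − 13.62 = 283.41 m.
Pressure head at BH-9: ψ = P/(ρg) = 89×1000 / (1000 × 9.81) = 9.07 m.
Total head at BH-9: h = z + ψ = 282.09 + 9.07 = 291.16 m.
Head difference: h(BH-8) − h(BH-9) = 283.41 − 291.16 = -7.75 m.
Hydraulic gradient: i = |Δh| / L = 7.75 / 880 = 0.00881.
Flow is from higher to lower head: from BH-9 toward BH-8, i.e. toward the north-west.

i ≈ 0.00881; groundwater flows toward the north-west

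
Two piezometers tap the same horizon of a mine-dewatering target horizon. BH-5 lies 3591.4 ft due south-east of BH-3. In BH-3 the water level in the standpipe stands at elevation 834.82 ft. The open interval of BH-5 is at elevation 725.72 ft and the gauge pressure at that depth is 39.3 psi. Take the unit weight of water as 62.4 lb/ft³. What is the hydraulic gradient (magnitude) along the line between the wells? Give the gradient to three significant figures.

i ≈ 0.00513

Total head at BH-3: h = 834.82 ft (water level in the piezometer is the total head).
Pressure head at BH-5: ψ = 144·P/γ = 144 × 39.3 / 62.4 = 90.69 ft.
Total head at BH-5: h = z + ψ = 725.72 + 90.69 = 816.41 ft.
Head difference: h(BH-3) − h(BH-5) = 834.82 − 816.41 = 18.41 ft.
Hydraulic gradient: i = |Δh| / L = 18.41 / 3591.4 = 0.00513.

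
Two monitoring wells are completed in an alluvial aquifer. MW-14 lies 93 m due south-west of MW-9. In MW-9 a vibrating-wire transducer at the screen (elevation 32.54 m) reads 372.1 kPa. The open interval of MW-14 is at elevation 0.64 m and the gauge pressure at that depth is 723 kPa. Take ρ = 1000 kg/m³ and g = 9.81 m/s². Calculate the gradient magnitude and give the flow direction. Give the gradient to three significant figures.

i ≈ 0.0416; groundwater flows toward the north-east

Pressure head at MW-9: ψ = P/(ρg) = 372.1×1000 / (1000 × 9.81) = 37.93 m.
Total head at MW-9: h = z + ψ = 32.54 + 37.93 = 70.47 m.
Pressure head at MW-14: ψ = P/(ρg) = 723×1000 / (1000 × 9.81) = 73.70 m.
Total head at MW-14: h = z + ψ = 0.64 + 73.70 = 74.34 m.
Head difference: h(MW-9) − h(MW-14) = 70.47 − 74.34 = -3.87 m.
Hydraulic gradient: i = |Δh| / L = 3.87 / 93 = 0.0416.
Flow is from higher to lower head: from MW-14 toward MW-9, i.e. toward the north-east.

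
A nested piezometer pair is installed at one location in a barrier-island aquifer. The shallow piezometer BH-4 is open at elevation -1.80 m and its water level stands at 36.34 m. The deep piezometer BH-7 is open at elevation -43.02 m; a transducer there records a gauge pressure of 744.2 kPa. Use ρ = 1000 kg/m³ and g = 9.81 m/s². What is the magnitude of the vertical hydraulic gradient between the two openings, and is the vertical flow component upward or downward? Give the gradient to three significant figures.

|i_v| ≈ 0.0849; vertical flow is downward

Total head at BH-4: h = 36.34 m (water level in the standpipe).
Pressure head at BH-7: ψ = P/(ρg) = 744.2×1000 / (1000 × 9.81) = 75.86 m.
Total head at BH-7: h = z + ψ = -43.02 + 75.86 = 32.84 m.
Δh = h(BH-4) − h(BH-7) = 36.34 − 32.84 = 3.50 m.
Vertical separation Δz = -1.80 − (-43.02) = 41.22 m.
|i_v| = |Δh| / Δz = 3.50 / 41.22 = 0.0849.
Head is higher in the shallow piezometer, so vertical flow is downward (recharge condition).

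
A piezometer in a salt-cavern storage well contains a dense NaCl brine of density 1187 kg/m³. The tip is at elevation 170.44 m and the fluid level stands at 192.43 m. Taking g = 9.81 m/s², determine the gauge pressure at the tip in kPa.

P ≈ 256 kPa

Pressure head ψ = h − z = 192.43 − 170.44 = 21.99 m.
P = ρgψ = 1187 × 9.81 × 21.99 = 256062 Pa ≈ 256 kPa.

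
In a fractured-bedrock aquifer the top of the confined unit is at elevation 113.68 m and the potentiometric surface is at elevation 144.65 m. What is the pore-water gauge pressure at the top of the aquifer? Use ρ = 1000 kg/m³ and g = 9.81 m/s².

Pressure head at the aquifer top: ψ = h − z = 144.65 − 113.68 = 30.97 m.
P = ρgψ = 1000 × 9.81 × 30.97 = 303816 Pa ≈ 304 kPa.

P ≈ 304 kPa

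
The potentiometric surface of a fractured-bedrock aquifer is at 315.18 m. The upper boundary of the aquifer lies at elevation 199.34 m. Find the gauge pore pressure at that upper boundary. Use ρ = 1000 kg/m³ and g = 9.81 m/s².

Pressure head at the aquifer top: ψ = h − z = 315.18 − 199.34 = 115.84 m.
P = ρgψ = 1000 × 9.81 × 115.84 = 1136390 Pa ≈ 1140 kPa.

P ≈ 1140 kPa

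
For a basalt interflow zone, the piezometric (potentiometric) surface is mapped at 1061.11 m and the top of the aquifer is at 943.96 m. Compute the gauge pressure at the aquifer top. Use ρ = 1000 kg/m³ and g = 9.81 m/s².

P ≈ 1150 kPa

Pressure head at the aquifer top: ψ = h − z = 1061.11 − 943.96 = 117.15 m.
P = ρgψ = 1000 × 9.81 × 117.15 = 1149241 Pa ≈ 1150 kPa.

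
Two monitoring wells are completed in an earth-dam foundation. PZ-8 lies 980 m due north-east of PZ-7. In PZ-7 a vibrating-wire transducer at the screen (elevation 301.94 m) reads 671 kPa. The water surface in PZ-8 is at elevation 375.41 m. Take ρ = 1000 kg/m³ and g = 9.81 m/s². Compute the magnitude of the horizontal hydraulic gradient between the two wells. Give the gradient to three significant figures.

Pressure head at PZ-7: ψ = P/(ρg) = 671×1000 / (1000 × 9.81) = 68.40 m.
Total head at PZ-7: h = z + ψ = 301.94 + 68.40 = 370.34 m.
Total head at PZ-8: h = 375.41 m (water level in the piezometer is the total head).
Head difference: h(PZ-7) − h(PZ-8) = 370.34 − 375.41 = -5.07 m.
Hydraulic gradient: i = |Δh| / L = 5.07 / 980 = 0.00517.

i ≈ 0.00517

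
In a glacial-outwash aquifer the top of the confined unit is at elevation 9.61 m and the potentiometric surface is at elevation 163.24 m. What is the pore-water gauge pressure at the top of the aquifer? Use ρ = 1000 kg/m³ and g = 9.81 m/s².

P ≈ 1510 kPa

Pressure head at the aquifer top: ψ = h − z = 163.24 − 9.61 = 153.63 m.
P = ρgψ = 1000 × 9.81 × 153.63 = 1507110 Pa ≈ 1510 kPa.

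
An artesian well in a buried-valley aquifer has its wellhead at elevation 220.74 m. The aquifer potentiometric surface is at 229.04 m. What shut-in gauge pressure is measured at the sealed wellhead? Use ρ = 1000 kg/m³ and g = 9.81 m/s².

P ≈ 81.4 kPa

Head above the cap: Δh = 229.04 − 220.74 = 8.30 m.
P = ρgΔh = 1000 × 9.81 × 8.30 = 81423 Pa ≈ 81.4 kPa.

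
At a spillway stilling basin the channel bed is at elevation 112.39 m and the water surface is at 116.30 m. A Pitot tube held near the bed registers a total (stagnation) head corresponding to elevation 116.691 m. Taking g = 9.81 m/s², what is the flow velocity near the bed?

v ≈ 2.77 m/s

Near the bed, under hydrostatic conditions, the piezometric head (z + ψ) equals the free-surface elevation, 116.30 m.
Velocity head = total − piezometric = 116.691 − 116.30 = 0.391 m.
v = √(2g·h_v) = √(2 × 9.81 × 0.391) = 2.77 m/s.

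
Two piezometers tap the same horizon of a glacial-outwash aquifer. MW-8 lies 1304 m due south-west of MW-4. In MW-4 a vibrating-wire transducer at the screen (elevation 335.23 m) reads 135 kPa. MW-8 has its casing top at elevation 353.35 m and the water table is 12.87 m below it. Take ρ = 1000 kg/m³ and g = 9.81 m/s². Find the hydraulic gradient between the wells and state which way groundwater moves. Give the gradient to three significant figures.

Pressure head at MW-4: ψ = P/(ρg) = 135×1000 / (1000 × 9.81) = 13.76 m.
Total head at MW-4: h = z + ψ = 335.23 + 13.76 = 348.99 m.
Total head at MW-8: h = 353.35 − 12.87 = 340.48 m.
Head difference: h(MW-4) − h(MW-8) = 348.99 − 340.48 = 8.51 m.
Hydraulic gradient: i = |Δh| / L = 8.51 / 1304 = 0.00653.
Flow is from higher to lower head: from MW-4 toward MW-8, i.e. toward the south-west.

i ≈ 0.00653; groundwater flows toward the south-west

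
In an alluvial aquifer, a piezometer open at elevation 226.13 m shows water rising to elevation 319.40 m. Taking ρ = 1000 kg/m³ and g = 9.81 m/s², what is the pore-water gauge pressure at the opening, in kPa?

Pressure head ψ = h − z = 319.40 − 226.13 = 93.27 m.
P = ρgψ = 1000 × 9.81 × 93.27 = 914979 Pa ≈ 915 kPa.

P ≈ 915 kPa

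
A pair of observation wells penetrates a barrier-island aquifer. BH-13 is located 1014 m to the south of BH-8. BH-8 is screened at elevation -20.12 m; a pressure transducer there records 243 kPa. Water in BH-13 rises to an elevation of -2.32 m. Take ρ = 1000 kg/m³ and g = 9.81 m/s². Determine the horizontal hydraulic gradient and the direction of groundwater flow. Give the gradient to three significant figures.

i ≈ 0.00687; groundwater flows toward the south

Pressure head at BH-8: ψ = P/(ρg) = 243×1000 / (1000 × 9.81) = 24.77 m.
Total head at BH-8: h = z + ψ = -20.12 + 24.77 = 4.65 m.
Total head at BH-13: h = -2.32 m (water level in the piezometer is the total head).
Head difference: h(BH-8) − h(BH-13) = 4.65 − (-2.32) = 6.97 m.
Hydraulic gradient: i = |Δh| / L = 6.97 / 1014 = 0.00687.
Flow is from higher to lower head: from BH-8 toward BH-13, i.e. toward the south.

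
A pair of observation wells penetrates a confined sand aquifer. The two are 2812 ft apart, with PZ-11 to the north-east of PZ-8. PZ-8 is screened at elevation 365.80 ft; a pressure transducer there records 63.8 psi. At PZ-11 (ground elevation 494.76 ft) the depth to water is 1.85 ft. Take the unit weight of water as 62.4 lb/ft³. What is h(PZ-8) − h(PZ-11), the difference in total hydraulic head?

Δh ≈ 20.12 ft

Pressure head at PZ-8: ψ = 144·P/γ = 144 × 63.8 / 62.4 = 147.23 ft.
Total head at PZ-8: h = z + ψ = 365.80 + 147.23 = 513.03 ft.
Total head at PZ-11: h = 494.76 − 1.85 = 492.91 ft.
Head difference: h(PZ-8) − h(PZ-11) = 513.03 − 492.91 = 20.12 ft.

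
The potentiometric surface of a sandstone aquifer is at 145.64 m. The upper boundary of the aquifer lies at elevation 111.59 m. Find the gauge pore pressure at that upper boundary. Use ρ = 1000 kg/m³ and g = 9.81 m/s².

P ≈ 334 kPa

Pressure head at the aquifer top: ψ = h − z = 145.64 − 111.59 = 34.05 m.
P = ρgψ = 1000 × 9.81 × 34.05 = 334030 Pa ≈ 334 kPa.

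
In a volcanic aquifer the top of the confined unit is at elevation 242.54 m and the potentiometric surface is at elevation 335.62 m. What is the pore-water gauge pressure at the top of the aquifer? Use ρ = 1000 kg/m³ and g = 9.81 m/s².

P ≈ 913 kPa

Pressure head at the aquifer top: ψ = h − z = 335.62 − 242.54 = 93.08 m.
P = ρgψ = 1000 × 9.81 × 93.08 = 913115 Pa ≈ 913 kPa.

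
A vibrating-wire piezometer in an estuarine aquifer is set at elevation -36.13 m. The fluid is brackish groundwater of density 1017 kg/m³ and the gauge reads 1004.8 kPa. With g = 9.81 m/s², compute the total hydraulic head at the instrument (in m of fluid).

h ≈ 64.58 m

ψ = P/(ρg) = 1004.8×1000 / (1017 × 9.81) = 100.71 m.
h = z + ψ = -36.13 + 100.71 = 64.58 m.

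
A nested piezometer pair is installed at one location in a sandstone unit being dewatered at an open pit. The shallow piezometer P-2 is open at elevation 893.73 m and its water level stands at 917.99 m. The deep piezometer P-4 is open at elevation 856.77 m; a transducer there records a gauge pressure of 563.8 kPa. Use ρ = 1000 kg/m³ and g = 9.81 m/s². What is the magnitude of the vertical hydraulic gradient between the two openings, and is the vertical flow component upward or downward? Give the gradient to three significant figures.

Total head at P-2: h = 917.99 m (water level in the standpipe).
Pressure head at P-4: ψ = P/(ρg) = 563.8×1000 / (1000 × 9.81) = 57.47 m.
Total head at P-4: h = z + ψ = 856.77 + 57.47 = 914.24 m.
Δh = h(P-2) − h(P-4) = 917.99 − 914.24 = 3.75 m.
Vertical separation Δz = 893.73 − 856.77 = 36.96 m.
|i_v| = |Δh| / Δz = 3.75 / 36.96 = 0.101.
Head is higher in the shallow piezometer, so vertical flow is downward (recharge condition).

|i_v| ≈ 0.101; vertical flow is downward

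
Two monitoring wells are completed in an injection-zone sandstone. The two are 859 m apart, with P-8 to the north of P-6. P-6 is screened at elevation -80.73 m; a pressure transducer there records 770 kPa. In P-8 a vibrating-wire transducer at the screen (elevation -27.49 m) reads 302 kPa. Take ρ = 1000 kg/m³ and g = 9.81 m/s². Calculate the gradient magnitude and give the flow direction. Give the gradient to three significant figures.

i ≈ 0.00644; groundwater flows toward the south

Pressure head at P-6: ψ = P/(ρg) = 770×1000 / (1000 × 9.81) = 78.49 m.
Total head at P-6: h = z + ψ = -80.73 + 78.49 = -2.24 m.
Pressure head at P-8: ψ = P/(ρg) = 302×1000 / (1000 × 9.81) = 30.78 m.
Total head at P-8: h = z + ψ = -27.49 + 30.78 = 3.29 m.
Head difference: h(P-6) − h(P-8) = -2.24 − 3.29 = -5.53 m.
Hydraulic gradient: i = |Δh| / L = 5.53 / 859 = 0.00644.
Flow is from higher to lower head: from P-8 toward P-6, i.e. toward the south.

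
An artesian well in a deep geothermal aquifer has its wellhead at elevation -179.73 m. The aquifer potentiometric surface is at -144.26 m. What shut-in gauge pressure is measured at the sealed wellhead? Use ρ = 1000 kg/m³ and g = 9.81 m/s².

P ≈ 348 kPa

Head above the cap: Δh = -144.26 − (-179.73) = 35.47 m.
P = ρgΔh = 1000 × 9.81 × 35.47 = 347961 Pa ≈ 348 kPa.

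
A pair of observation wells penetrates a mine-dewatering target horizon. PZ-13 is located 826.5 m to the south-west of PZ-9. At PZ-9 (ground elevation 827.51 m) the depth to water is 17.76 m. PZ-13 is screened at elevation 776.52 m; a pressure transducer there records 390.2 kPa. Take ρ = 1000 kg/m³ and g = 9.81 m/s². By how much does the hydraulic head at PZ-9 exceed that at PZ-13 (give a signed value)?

Total head at PZ-9: h = 827.51 − 17.76 = 809.75 m.
Pressure head at PZ-13: ψ = P/(ρg) = 390.2×1000 / (1000 × 9.81) = 39.78 m.
Total head at PZ-13: h = z + ψ = 776.52 + 39.78 = 816.30 m.
Head difference: h(PZ-9) − h(PZ-13) = 809.75 − 816.30 = -6.55 m.

Δh ≈ -6.55 m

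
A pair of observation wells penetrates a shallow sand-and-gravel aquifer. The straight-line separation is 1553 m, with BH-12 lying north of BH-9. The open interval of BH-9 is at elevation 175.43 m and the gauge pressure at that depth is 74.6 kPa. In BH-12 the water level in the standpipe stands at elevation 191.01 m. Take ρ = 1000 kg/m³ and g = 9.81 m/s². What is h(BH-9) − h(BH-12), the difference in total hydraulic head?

Δh ≈ -7.98 m

Pressure head at BH-9: ψ = P/(ρg) = 74.6×1000 / (1000 × 9.81) = 7.60 m.
Total head at BH-9: h = z + ψ = 175.43 + 7.60 = 183.03 m.
Total head at BH-12: h = 191.01 m (water level in the piezometer is the total head).
Head difference: h(BH-9) − h(BH-12) = 183.03 − 191.01 = -7.98 m.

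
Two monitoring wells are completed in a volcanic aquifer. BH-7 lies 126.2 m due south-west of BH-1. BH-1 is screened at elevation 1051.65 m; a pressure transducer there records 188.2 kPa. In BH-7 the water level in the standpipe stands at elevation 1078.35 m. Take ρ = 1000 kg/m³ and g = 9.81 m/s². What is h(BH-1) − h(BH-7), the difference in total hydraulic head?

Pressure head at BH-1: ψ = P/(ρg) = 188.2×1000 / (1000 × 9.81) = 19.18 m.
Total head at BH-1: h = z + ψ = 1051.65 + 19.18 = 1070.83 m.
Total head at BH-7: h = 1078.35 m (water level in the piezometer is the total head).
Head difference: h(BH-1) − h(BH-7) = 1070.83 − 1078.35 = -7.52 m.

Δh ≈ -7.52 m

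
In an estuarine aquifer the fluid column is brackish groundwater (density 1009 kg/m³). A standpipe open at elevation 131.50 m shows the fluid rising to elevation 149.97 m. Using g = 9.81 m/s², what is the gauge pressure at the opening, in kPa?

P ≈ 183 kPa

Pressure head ψ = h − z = 149.97 − 131.50 = 18.47 m.
P = ρgψ = 1009 × 9.81 × 18.47 = 182821 Pa ≈ 183 kPa.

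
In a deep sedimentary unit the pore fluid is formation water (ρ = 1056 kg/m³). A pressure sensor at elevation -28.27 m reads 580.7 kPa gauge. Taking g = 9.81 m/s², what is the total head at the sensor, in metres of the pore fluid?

h ≈ 27.79 m

ψ = P/(ρg) = 580.7×1000 / (1056 × 9.81) = 56.06 m.
h = z + ψ = -28.27 + 56.06 = 27.79 m.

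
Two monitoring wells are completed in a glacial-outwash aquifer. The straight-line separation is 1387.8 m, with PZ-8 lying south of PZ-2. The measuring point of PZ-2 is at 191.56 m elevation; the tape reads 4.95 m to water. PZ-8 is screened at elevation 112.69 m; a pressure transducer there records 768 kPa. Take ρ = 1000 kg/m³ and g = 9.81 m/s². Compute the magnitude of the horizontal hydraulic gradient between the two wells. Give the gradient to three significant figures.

Total head at PZ-2: h = 191.56 − 4.95 = 186.61 m.
Pressure head at PZ-8: ψ = P/(ρg) = 768×1000 / (1000 × 9.81) = 78.29 m.
Total head at PZ-8: h = z + ψ = 112.69 + 78.29 = 190.98 m.
Head difference: h(PZ-2) − h(PZ-8) = 186.61 − 190.98 = -4.37 m.
Hydraulic gradient: i = |Δh| / L = 4.37 / 1387.8 = 0.00315.

i ≈ 0.00315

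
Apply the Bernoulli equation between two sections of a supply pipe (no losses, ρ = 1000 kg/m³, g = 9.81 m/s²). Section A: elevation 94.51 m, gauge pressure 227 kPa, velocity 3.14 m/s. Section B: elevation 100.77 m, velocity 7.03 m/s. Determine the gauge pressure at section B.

P₂ ≈ 146 kPa

Pressure head at A: ψ₁ = P₁/(ρg) = 227×1000 / (1000 × 9.81) = 23.14 m.
Velocity heads: v₁²/2g = 3.14²/19.62 = 0.503 m; v₂²/2g = 7.03²/19.62 = 2.519 m.
Total head H = z₁ + ψ₁ + v₁²/2g = 94.51 + 23.14 + 0.503 = 118.15 m.
ψ₂ = H − z₂ − v₂²/2g = 118.15 − 100.77 − 2.519 = 14.86 m.
P₂ = ρgψ₂ = 1000 × 9.81 × 14.86 ≈ 146 kPa.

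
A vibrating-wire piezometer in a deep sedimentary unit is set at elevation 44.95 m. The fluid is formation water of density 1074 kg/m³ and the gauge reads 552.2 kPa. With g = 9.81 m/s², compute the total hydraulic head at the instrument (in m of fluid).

ψ = P/(ρg) = 552.2×1000 / (1074 × 9.81) = 52.41 m.
h = z + ψ = 44.95 + 52.41 = 97.36 m.

h ≈ 97.36 m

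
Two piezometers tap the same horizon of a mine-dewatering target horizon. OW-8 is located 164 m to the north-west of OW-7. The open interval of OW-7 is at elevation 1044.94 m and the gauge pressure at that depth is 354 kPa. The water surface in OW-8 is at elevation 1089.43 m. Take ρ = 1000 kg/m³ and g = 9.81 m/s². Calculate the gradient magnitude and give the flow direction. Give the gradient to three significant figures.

i ≈ 0.0512; groundwater flows toward the south-east

Pressure head at OW-7: ψ = P/(ρg) = 354×1000 / (1000 × 9.81) = 36.09 m.
Total head at OW-7: h = z + ψ = 1044.94 + 36.09 = 1081.03 m.
Total head at OW-8: h = 1089.43 m (water level in the piezometer is the total head).
Head difference: h(OW-7) − h(OW-8) = 1081.03 − 1089.43 = -8.40 m.
Hydraulic gradient: i = |Δh| / L = 8.40 / 164 = 0.0512.
Flow is from higher to lower head: from OW-8 toward OW-7, i.e. toward the south-east.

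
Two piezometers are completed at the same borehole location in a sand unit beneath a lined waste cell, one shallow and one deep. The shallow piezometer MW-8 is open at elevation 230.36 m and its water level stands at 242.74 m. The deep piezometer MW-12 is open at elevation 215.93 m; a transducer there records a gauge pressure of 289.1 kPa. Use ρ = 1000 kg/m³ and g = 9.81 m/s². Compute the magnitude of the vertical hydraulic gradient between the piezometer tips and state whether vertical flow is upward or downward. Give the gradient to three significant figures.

Total head at MW-8: h = 242.74 m (water level in the standpipe).
Pressure head at MW-12: ψ = P/(ρg) = 289.1×1000 / (1000 × 9.81) = 29.47 m.
Total head at MW-12: h = z + ψ = 215.93 + 29.47 = 245.40 m.
Δh = h(MW-8) − h(MW-12) = 242.74 − 245.40 = -2.66 m.
Vertical separation Δz = 230.36 − 215.93 = 14.43 m.
|i_v| = |Δh| / Δz = 2.66 / 14.43 = 0.184.
Head is higher in the deep piezometer, so vertical flow is upward (discharge condition).

|i_v| ≈ 0.184; vertical flow is upward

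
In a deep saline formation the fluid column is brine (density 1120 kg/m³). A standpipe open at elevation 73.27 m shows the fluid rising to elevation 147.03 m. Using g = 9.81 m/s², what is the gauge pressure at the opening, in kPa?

P ≈ 810 kPa

Pressure head ψ = h − z = 147.03 − 73.27 = 73.76 m.
P = ρgψ = 1120 × 9.81 × 73.76 = 810416 Pa ≈ 810 kPa.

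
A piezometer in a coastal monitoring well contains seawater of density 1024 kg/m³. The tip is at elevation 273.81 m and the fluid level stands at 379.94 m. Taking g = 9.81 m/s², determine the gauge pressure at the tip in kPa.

P ≈ 1070 kPa

Pressure head ψ = h − z = 379.94 − 273.81 = 106.13 m.
P = ρgψ = 1024 × 9.81 × 106.13 = 1066123 Pa ≈ 1070 kPa.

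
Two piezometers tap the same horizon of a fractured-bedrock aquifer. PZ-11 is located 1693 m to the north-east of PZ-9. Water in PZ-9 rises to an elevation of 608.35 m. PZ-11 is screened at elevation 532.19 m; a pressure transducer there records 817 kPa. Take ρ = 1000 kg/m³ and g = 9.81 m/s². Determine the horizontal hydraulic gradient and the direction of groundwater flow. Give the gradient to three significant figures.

i ≈ 0.00421; groundwater flows toward the south-west

Total head at PZ-9: h = 608.35 m (water level in the piezometer is the total head).
Pressure head at PZ-11: ψ = P/(ρg) = 817×1000 / (1000 × 9.81) = 83.28 m.
Total head at PZ-11: h = z + ψ = 532.19 + 83.28 = 615.47 m.
Head difference: h(PZ-9) − h(PZ-11) = 608.35 − 615.47 = -7.12 m.
Hydraulic gradient: i = |Δh| / L = 7.12 / 1693 = 0.00421.
Flow is from higher to lower head: from PZ-11 toward PZ-9, i.e. toward the south-west.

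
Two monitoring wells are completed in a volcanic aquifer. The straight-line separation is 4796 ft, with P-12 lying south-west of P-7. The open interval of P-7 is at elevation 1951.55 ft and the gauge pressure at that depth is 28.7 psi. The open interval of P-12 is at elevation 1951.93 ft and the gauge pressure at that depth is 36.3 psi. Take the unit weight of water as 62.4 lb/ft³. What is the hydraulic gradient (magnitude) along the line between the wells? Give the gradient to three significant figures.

i ≈ 0.00374

Pressure head at P-7: ψ = 144·P/γ = 144 × 28.7 / 62.4 = 66.23 ft.
Total head at P-7: h = z + ψ = 1951.55 + 66.23 = 2017.78 ft.
Pressure head at P-12: ψ = 144·P/γ = 144 × 36.3 / 62.4 = 83.77 ft.
Total head at P-12: h = z + ψ = 1951.93 + 83.77 = 2035.70 ft.
Head difference: h(P-7) − h(P-12) = 2017.78 − 2035.70 = -17.92 ft.
Hydraulic gradient: i = |Δh| / L = 17.92 / 4796 = 0.00374.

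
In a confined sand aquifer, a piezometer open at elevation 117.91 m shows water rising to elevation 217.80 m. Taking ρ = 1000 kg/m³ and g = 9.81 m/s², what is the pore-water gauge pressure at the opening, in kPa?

Pressure head ψ = h − z = 217.80 − 117.91 = 99.89 m.
P = ρgψ = 1000 × 9.81 × 99.89 = 979921 Pa ≈ 980 kPa.

P ≈ 980 kPa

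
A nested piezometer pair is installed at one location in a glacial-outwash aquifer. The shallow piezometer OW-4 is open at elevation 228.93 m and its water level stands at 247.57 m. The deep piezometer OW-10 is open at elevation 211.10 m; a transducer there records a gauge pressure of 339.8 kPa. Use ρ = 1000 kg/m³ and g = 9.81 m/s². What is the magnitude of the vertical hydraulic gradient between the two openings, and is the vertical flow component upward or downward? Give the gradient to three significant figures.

|i_v| ≈ 0.103; vertical flow is downward

Total head at OW-4: h = 247.57 m (water level in the standpipe).
Pressure head at OW-10: ψ = P/(ρg) = 339.8×1000 / (1000 × 9.81) = 34.64 m.
Total head at OW-10: h = z + ψ = 211.10 + 34.64 = 245.74 m.
Δh = h(OW-4) − h(OW-10) = 247.57 − 245.74 = 1.83 m.
Vertical separation Δz = 228.93 − 211.10 = 17.83 m.
|i_v| = |Δh| / Δz = 1.83 / 17.83 = 0.103.
Head is higher in the shallow piezometer, so vertical flow is downward (recharge condition).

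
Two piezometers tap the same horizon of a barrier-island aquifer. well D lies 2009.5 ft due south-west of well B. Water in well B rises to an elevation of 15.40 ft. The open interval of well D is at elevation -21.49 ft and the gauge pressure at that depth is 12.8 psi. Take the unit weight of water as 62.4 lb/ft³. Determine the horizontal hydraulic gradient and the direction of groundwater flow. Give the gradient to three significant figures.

i ≈ 0.00366; groundwater flows toward the south-west

Total head at well B: h = 15.40 ft (water level in the piezometer is the total head).
Pressure head at well D: ψ = 144·P/γ = 144 × 12.8 / 62.4 = 29.54 ft.
Total head at well D: h = z + ψ = -21.49 + 29.54 = 8.05 ft.
Head difference: h(well B) − h(well D) = 15.40 − 8.05 = 7.35 ft.
Hydraulic gradient: i = |Δh| / L = 7.35 / 2009.5 = 0.00366.
Flow is from higher to lower head: from well B toward well D, i.e. toward the south-west.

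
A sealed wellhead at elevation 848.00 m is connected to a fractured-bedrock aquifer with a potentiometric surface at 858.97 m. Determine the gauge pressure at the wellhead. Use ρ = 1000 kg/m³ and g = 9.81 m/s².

Head above the cap: Δh = 858.97 − 848.00 = 10.97 m.
P = ρgΔh = 1000 × 9.81 × 10.97 = 107616 Pa ≈ 108 kPa.

P ≈ 108 kPa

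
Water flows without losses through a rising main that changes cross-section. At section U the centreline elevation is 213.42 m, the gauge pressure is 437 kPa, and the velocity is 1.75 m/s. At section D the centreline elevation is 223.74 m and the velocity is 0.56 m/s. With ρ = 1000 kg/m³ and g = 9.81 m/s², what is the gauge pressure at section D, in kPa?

Pressure head at U: ψ₁ = P₁/(ρg) = 437×1000 / (1000 × 9.81) = 44.55 m.
Velocity heads: v₁²/2g = 1.75²/19.62 = 0.156 m; v₂²/2g = 0.56²/19.62 = 0.016 m.
Total head H = z₁ + ψ₁ + v₁²/2g = 213.42 + 44.55 + 0.156 = 258.13 m.
ψ₂ = H − z₂ − v₂²/2g = 258.13 − 223.74 − 0.016 = 34.37 m.
P₂ = ρgψ₂ = 1000 × 9.81 × 34.37 ≈ 337 kPa.

P₂ ≈ 337 kPa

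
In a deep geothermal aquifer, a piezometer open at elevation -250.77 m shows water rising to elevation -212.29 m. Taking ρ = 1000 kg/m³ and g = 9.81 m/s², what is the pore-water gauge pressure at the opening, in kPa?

Pressure head ψ = h − z = -212.29 − (-250.77) = 38.48 m.
P = ρgψ = 1000 × 9.81 × 38.48 = 377489 Pa ≈ 377 kPa.

P ≈ 377 kPa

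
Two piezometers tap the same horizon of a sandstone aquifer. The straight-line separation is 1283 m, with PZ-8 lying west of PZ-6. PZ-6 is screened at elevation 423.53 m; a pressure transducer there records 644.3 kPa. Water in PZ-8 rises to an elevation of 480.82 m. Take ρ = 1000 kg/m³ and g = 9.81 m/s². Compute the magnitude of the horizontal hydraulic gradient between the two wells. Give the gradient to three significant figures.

i ≈ 0.00654

Pressure head at PZ-6: ψ = P/(ρg) = 644.3×1000 / (1000 × 9.81) = 65.68 m.
Total head at PZ-6: h = z + ψ = 423.53 + 65.68 = 489.21 m.
Total head at PZ-8: h = 480.82 m (water level in the piezometer is the total head).
Head difference: h(PZ-6) − h(PZ-8) = 489.21 − 480.82 = 8.39 m.
Hydraulic gradient: i = |Δh| / L = 8.39 / 1283 = 0.00654.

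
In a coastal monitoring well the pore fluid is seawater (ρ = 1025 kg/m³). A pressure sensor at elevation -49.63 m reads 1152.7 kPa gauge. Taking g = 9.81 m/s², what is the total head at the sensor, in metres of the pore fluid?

h ≈ 65.01 m

ψ = P/(ρg) = 1152.7×1000 / (1025 × 9.81) = 114.64 m.
h = z + ψ = -49.63 + 114.64 = 65.01 m.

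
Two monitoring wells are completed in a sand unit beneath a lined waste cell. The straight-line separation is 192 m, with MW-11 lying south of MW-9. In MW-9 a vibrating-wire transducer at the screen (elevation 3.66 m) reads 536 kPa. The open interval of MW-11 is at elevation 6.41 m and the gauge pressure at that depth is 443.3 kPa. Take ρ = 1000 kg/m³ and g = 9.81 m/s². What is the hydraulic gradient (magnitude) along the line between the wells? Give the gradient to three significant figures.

i ≈ 0.0349

Pressure head at MW-9: ψ = P/(ρg) = 536×1000 / (1000 × 9.81) = 54.64 m.
Total head at MW-9: h = z + ψ = 3.66 + 54.64 = 58.30 m.
Pressure head at MW-11: ψ = P/(ρg) = 443.3×1000 / (1000 × 9.81) = 45.19 m.
Total head at MW-11: h = z + ψ = 6.41 + 45.19 = 51.60 m.
Head difference: h(MW-9) − h(MW-11) = 58.30 − 51.60 = 6.70 m.
Hydraulic gradient: i = |Δh| / L = 6.70 / 192 = 0.0349.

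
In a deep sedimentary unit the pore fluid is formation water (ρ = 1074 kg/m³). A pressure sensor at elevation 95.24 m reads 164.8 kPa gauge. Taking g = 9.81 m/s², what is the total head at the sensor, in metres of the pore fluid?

ψ = P/(ρg) = 164.8×1000 / (1074 × 9.81) = 15.64 m.
h = z + ψ = 95.24 + 15.64 = 110.88 m.

h ≈ 110.88 m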